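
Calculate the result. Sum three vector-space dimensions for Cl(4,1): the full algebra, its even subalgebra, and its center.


n = 4 + 1 = 5
Total dim = 2^5 = 32
Even subalgebra dim = 2^4 = 16
n is odd, so center dim = 2
Sum = 32 + 16 + 2 = 50


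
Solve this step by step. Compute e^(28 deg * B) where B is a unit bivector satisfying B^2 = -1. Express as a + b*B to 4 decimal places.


For a unit bivector B with B^2 = -1, the exponential series gives
e^(theta*B) = cos(theta) + sin(theta)*B (the GA analogue of Euler's formula).
theta = 28 degrees = 0.488692 rad
cos(28 deg) = 0.8829
sin(28 deg) = 0.4695
exp(theta*B) = 0.8829 + 0.4695*B


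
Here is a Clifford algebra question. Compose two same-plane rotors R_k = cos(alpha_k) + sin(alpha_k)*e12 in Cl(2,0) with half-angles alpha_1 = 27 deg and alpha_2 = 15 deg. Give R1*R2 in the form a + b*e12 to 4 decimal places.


Same-plane rotors commute and their half-angles add:
R1*R2 = cos(a1 + a2) + sin(a1 + a2)*e12.
a1 + a2 = 27 + 15 = 42 deg
cos(42 deg) = 0.7431
sin(42 deg) = 0.6691
R1*R2 = 0.7431 + 0.6691*e12


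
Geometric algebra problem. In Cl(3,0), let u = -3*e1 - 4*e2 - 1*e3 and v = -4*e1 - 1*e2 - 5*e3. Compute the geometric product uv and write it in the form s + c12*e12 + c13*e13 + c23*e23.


In Cl(3,0): e_i^2 = 1, e_ie_j = -e_je_i for i != j.
Scalar part = u . v = (-3)*(-4) + (-4)*(-1) + (-1)*(-5)
= 12 + 4 + 5 = 21
e12 coeff = (-3)*(-1) - (-4)*(-4) = 3 - 16 = -13
e13 coeff = (-3)*(-5) - (-1)*(-4) = 15 - 4 = 11
e23 coeff = (-4)*(-5) - (-1)*(-1) = 20 - 1 = 19
uv = 21 - 13*e12 + 11*e13 + 19*e23


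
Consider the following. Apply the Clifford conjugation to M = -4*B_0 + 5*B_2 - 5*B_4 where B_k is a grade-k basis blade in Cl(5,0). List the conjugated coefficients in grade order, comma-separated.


Clifford conjugate sign for grade k: (-1)^(k(k+1)/2)
Grade 0: (-1)^(0*1/2) = (-1)^0 = 1, coeff -4 -> -4
Grade 2: (-1)^(2*3/2) = (-1)^3 = -1, coeff 5 -> -5
Grade 4: (-1)^(4*5/2) = (-1)^10 = 1, coeff -5 -> -5
Conjugated coefficients: -4, -5, -5


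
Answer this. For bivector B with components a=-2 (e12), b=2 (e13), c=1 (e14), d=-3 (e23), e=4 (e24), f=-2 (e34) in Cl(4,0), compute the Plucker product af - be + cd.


Plucker relation: af - be + cd
a*f = (-2)*(-2) = 4
b*e = 2*4 = 8
c*d = 1*(-3) = -3
af - be + cd = 4 - 8 + (-3)
= -7


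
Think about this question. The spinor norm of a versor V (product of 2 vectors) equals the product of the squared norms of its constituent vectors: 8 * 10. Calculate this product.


Spinor norm N(V) = |v1|^2 * |v2|^2 * ... * |v2|^2
= 8 * 10
Running product: 8, 80
N(V) = 80


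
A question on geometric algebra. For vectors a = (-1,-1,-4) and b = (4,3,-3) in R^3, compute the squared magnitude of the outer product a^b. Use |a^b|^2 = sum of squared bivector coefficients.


a wedge b = (a1*b2 - a2*b1)*e12 + (a1*b3 - a3*b1)*e13 + (a2*b3 - a3*b2)*e23
e12 coeff: (-1)*3 - (-1)*4 = -3 - (-4) = 1
e13 coeff: (-1)*(-3) - (-4)*4 = 3 - (-16) = 19
e23 coeff: (-1)*(-3) - (-4)*3 = 3 - (-12) = 15
|a wedge b|^2 = 1^2 + 19^2 + 15^2
= 1 + 361 + 225
= 587


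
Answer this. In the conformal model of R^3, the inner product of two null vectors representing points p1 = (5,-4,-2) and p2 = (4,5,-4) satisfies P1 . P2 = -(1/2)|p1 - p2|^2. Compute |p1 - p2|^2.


p1 - p2 = (1, -9, 2)
|p1 - p2|^2 = 1^2 + (-9)^2 + 2^2
= 1 + 81 + 4
= 86


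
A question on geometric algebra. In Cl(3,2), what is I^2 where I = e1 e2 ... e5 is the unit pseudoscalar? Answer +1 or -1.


The pseudoscalar I = e1...e_n (product of all n generators) of Cl(p,q) satisfies I^2 = (-1)^(q + n(n-1)/2).
p = 3, q = 2, n = p + q = 5
n(n-1)/2 = 5 * 4 / 2 = 10
Exponent = q + n(n-1)/2 = 2 + 10 = 12
I^2 = (-1)^12 = +1


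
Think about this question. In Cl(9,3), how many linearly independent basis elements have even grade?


Even subalgebra dimension = 2^(n-1)
n = 9 + 3 = 12
2^(12 - 1) = 2^11 = 2048
Verification: sum of C(12,k) for even k = 1 + 66 + 495 + 924 + 495 + 66 + 1 = 2048
Result = 2048


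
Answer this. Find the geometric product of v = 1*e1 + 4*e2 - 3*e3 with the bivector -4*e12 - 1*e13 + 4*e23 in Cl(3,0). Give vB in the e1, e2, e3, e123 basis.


vB has grade-1 (vector) and grade-3 (trivector) parts: vB = (v _| B) + (v ^ B).
Vector part <vB>_1:
  e1: -v2*b12 - v3*b13 = -(4)*(-4) - (-3)*(-1) = 13
  e2: v1*b12 - v3*b23 = (1)*(-4) - (-3)*(4) = 8
  e3: v1*b13 + v2*b23 = (1)*(-1) + (4)*(4) = 15
Trivector part <vB>_3:
  e123: v1*b23 - v2*b13 + v3*b12 = (1)*(4) - (4)*(-1) + (-3)*(-4) = 20
vB = 13*e1 + 8*e2 + 15*e3 + 20*e123


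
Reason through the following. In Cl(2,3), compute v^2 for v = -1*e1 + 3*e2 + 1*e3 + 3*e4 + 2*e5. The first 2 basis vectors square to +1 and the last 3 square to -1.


v^2 = sum of c_i^2 * e_i^2
Positive signature terms (e_i^2 = +1): (-1)^2 + 3^2 = 10
Negative signature terms (e_j^2 = -1): 1^2 + 3^2 + 2^2 = 14
v^2 = 10 - 14 = -4


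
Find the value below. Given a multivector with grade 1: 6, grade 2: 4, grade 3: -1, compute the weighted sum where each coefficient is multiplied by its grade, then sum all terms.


Grade-weighted sum = sum of grade_k * coefficient_k
1*6 = 6
2*4 = 8
3*(-1) = -3
Total = 6 + 8 + (-3) = 11


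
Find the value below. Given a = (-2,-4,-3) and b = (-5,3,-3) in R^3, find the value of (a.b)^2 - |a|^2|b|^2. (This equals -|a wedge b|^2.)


a . b = (-2)*(-5) + (-4)*3 + (-3)*(-3)
= 10 + (-12) + 9 = 7
|a|^2 = (-2)^2 + (-4)^2 + (-3)^2 = 29
|b|^2 = (-5)^2 + 3^2 + (-3)^2 = 43
(a.b)^2 = 7^2 = 49
|a|^2 * |b|^2 = 29 * 43 = 1247
Result = 49 - 1247 = -1198


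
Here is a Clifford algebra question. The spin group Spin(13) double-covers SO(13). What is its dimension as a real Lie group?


Spin(n) double-covers SO(n); both have Lie algebra so(n) of dimension n(n-1)/2.
n = 13
n(n-1) = 13 * 12 = 156
dim Spin(13) = 156/2 = 78


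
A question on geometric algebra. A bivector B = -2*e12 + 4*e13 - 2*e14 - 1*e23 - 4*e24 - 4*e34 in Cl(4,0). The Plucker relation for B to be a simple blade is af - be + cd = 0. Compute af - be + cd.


Plucker relation: af - be + cd
a*f = (-2)*(-4) = 8
b*e = 4*(-4) = -16
c*d = (-2)*(-1) = 2
af - be + cd = 8 - (-16) + 2
= 26


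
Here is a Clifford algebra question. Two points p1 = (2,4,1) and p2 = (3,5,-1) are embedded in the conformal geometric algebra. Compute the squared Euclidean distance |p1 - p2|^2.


p1 - p2 = (-1, -1, 2)
|p1 - p2|^2 = (-1)^2 + (-1)^2 + 2^2
= 1 + 1 + 4
= 6


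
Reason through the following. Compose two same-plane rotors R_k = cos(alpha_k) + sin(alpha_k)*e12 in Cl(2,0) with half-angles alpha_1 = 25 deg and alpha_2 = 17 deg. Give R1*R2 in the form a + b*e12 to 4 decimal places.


Same-plane rotors commute and their half-angles add:
R1*R2 = cos(a1 + a2) + sin(a1 + a2)*e12.
a1 + a2 = 25 + 17 = 42 deg
cos(42 deg) = 0.7431
sin(42 deg) = 0.6691
R1*R2 = 0.7431 + 0.6691*e12


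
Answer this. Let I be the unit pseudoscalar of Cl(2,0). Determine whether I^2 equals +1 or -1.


The pseudoscalar I = e1...e_n (product of all n generators) of Cl(p,q) satisfies I^2 = (-1)^(q + n(n-1)/2).
p = 2, q = 0, n = p + q = 2
n(n-1)/2 = 2 * 1 / 2 = 1
Exponent = q + n(n-1)/2 = 0 + 1 = 1
I^2 = (-1)^1 = -1


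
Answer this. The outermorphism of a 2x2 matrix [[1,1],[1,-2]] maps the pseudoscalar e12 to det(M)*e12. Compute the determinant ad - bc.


The outermorphism of a linear map f sends e1^e2 to f(e1)^f(e2).
f(e1) = 1*e1 + 1*e2
f(e2) = 1*e1 - 2*e2
f(e1) ^ f(e2) = (1*e1 + 1*e2) ^ (1*e1 - 2*e2)
= 1*(-2)*e12 + 1*1*e21
= (-2 - 1)*e12
= -3*e12
Coefficient = -3


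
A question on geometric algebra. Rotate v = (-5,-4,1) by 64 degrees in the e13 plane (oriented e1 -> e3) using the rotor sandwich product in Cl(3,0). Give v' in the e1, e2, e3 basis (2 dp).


Rotor R = cos(32deg) - sin(32deg)*e13
Rotation angle theta = 2 * 32 = 64 degrees in the e13 plane (e1 -> e3).
The component perpendicular to the plane (e2) is invariant: v'_2 = v2 = -4.00
cos(64deg) = 0.4384, sin(64deg) = 0.8988
v'_1 = v1*cos(theta) - v3*sin(theta) = -5*0.4384 - 1*0.8988 = -3.09
v'_3 = v1*sin(theta) + v3*cos(theta) = -5*0.8988 + 1*0.4384 = -4.06
v' = -3.09*e1 - 4.00*e2 - 4.06*e3


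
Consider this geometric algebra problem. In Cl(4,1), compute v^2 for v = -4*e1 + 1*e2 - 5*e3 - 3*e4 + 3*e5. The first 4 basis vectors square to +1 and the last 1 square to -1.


v^2 = sum of c_i^2 * e_i^2
Positive signature terms (e_i^2 = +1): (-4)^2 + 1^2 + (-5)^2 + (-3)^2 = 51
Negative signature terms (e_j^2 = -1): 3^2 = 9
v^2 = 51 - 9 = 42


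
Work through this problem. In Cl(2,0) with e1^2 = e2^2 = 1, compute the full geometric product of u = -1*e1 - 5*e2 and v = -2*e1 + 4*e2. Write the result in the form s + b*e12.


Expand: (-1*e1 - 5*e2)(-2*e1 + 4*e2)
= (-1)*(-2)*e1e1 + (-1)*4*e1e2 + (-5)*(-2)*e2e1 + (-5)*4*e2e2
Using e1^2 = e2^2 = 1, e2e1 = -e1e2:
Scalar part s = (-1)*(-2) + (-5)*4 = 2 + (-20) = -18
Bivector part b = (-1)*4 - (-5)*(-2) = -4 - 10 = -14
uv = -18 - 14*e12


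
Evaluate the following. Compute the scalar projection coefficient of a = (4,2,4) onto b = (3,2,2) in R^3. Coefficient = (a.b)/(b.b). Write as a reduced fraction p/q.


Projection coefficient = (a . b) / (b . b)
a . b = 4*3 + 2*2 + 4*2
= 12 + 4 + 8 = 24
b . b = 3^2 + 2^2 + 2^2
= 9 + 4 + 4 = 17
Coefficient = 24/17
In lowest terms: 24/17


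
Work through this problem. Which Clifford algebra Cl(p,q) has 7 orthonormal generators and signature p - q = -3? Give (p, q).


We need p + q = 7 and p - q = -3.
Adding: 2p = 7 + (-3) = 4, so p = 2.
Then q = 7 - 2 = 5.
(p, q) = (2, 5)


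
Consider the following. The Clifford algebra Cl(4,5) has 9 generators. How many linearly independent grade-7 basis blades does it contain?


Number of grade-k basis blades in Cl(p,q) with n = p + q is C(n, k).
n = 4 + 5 = 9
C(9, 7) = 9! / (7! * 2!)
= 362880 / (5040 * 2)
= 36


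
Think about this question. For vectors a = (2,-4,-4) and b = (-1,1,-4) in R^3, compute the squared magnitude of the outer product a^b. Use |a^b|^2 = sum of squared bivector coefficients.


a wedge b = (a1*b2 - a2*b1)*e12 + (a1*b3 - a3*b1)*e13 + (a2*b3 - a3*b2)*e23
e12 coeff: 2*1 - (-4)*(-1) = 2 - 4 = -2
e13 coeff: 2*(-4) - (-4)*(-1) = -8 - 4 = -12
e23 coeff: (-4)*(-4) - (-4)*1 = 16 - (-4) = 20
|a wedge b|^2 = (-2)^2 + (-12)^2 + 20^2
= 4 + 144 + 400
= 548


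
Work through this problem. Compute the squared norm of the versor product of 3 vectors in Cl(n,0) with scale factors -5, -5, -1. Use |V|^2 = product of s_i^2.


Each vector v_i has |v_i|^2 = s_i^2
Squared scales: (-5)^2 = 25, (-5)^2 = 25, (-1)^2 = 1
|V|^2 = 25 * 25 * 1
= 625


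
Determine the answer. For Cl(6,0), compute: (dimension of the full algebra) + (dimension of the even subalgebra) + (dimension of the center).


n = 6 + 0 = 6
Total dim = 2^6 = 64
Even subalgebra dim = 2^5 = 32
n is even, so center dim = 1
Sum = 64 + 32 + 1 = 97


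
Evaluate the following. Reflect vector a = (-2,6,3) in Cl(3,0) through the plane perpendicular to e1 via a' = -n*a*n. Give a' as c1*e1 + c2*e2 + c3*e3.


Reflection formula: a' = -n*a*n, with n = e1 (unit vector, n^2 = 1).
For reflection through hyperplane perp to e1:
The component along e1 flips sign, others stay.
a = (-2, 6, 3)
a' = (2, 6, 3)
a' = 2*e1 + 6*e2 + 3*e3


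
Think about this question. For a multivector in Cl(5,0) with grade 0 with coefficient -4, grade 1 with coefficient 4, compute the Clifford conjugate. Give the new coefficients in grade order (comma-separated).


Clifford conjugate sign for grade k: (-1)^(k(k+1)/2)
Grade 0: (-1)^(0*1/2) = (-1)^0 = 1, coeff -4 -> -4
Grade 1: (-1)^(1*2/2) = (-1)^1 = -1, coeff 4 -> -4
Conjugated coefficients: -4, -4


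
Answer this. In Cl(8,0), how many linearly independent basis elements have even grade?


Even subalgebra dimension = 2^(n-1)
n = 8 + 0 = 8
2^(8 - 1) = 2^7 = 128
Verification: sum of C(8,k) for even k = 1 + 28 + 70 + 28 + 1 = 128
Result = 128


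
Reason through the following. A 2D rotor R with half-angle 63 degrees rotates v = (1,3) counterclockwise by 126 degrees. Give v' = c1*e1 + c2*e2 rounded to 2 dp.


Rotor R = cos(63deg) - sin(63deg)*e12
Rotation angle theta = 2 * 63 = 126 degrees
v' = R*v*~R rotates v by theta.
cos(126deg) = -0.5878, sin(126deg) = 0.8090
v'_1 = 1*cos(126deg) - 3*sin(126deg)
= 1*(-0.5878) - 3*0.8090
= -3.01
v'_2 = 1*sin(126deg) + 3*cos(126deg)
= 1*0.8090 + 3*(-0.5878)
= -0.95
v' = -3.01*e1 - 0.95*e2


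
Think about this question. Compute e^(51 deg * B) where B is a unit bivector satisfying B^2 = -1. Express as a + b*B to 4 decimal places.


For a unit bivector B with B^2 = -1, the exponential series gives
e^(theta*B) = cos(theta) + sin(theta)*B (the GA analogue of Euler's formula).
theta = 51 degrees = 0.890118 rad
cos(51 deg) = 0.6293
sin(51 deg) = 0.7771
exp(theta*B) = 0.6293 + 0.7771*B


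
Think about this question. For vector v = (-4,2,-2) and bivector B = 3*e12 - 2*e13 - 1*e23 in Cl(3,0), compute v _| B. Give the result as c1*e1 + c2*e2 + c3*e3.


Left contraction v _| B = <vB>_1 (grade-1 part of the geometric product vB).
Using e1_|e12 = e2, e2_|e12 = -e1, e1_|e13 = e3, e3_|e13 = -e1, e2_|e23 = e3, e3_|e23 = -e2:
e1 coeff: -v2*b12 - v3*b13 = -(2)*(3) - (-2)*(-2) = -10
e2 coeff: v1*b12 - v3*b23 = (-4)*(3) - (-2)*(-1) = -14
e3 coeff: v1*b13 + v2*b23 = (-4)*(-2) + (2)*(-1) = 6
v _| B = -10*e1 - 14*e2 + 6*e3


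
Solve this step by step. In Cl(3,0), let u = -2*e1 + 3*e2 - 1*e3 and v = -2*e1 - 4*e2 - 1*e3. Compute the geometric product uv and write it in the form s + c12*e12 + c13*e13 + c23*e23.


In Cl(3,0): e_i^2 = 1, e_ie_j = -e_je_i for i != j.
Scalar part = u . v = (-2)*(-2) + 3*(-4) + (-1)*(-1)
= 4 + (-12) + 1 = -7
e12 coeff = (-2)*(-4) - 3*(-2) = 8 - (-6) = 14
e13 coeff = (-2)*(-1) - (-1)*(-2) = 2 - 2 = 0
e23 coeff = 3*(-1) - (-1)*(-4) = -3 - 4 = -7
uv = -7 + 14*e12 + 0*e13 - 7*e23


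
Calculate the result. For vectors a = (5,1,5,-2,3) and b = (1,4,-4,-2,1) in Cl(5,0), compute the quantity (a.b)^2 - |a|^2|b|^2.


a . b = 5*1 + 1*4 + 5*(-4) + (-2)*(-2) + 3*1
= 5 + 4 + (-20) + 4 + 3 = -4
|a|^2 = 5^2 + 1^2 + 5^2 + (-2)^2 + 3^2 = 64
|b|^2 = 1^2 + 4^2 + (-4)^2 + (-2)^2 + 1^2 = 38
(a.b)^2 = (-4)^2 = 16
|a|^2 * |b|^2 = 64 * 38 = 2432
Result = 16 - 2432 = -2416


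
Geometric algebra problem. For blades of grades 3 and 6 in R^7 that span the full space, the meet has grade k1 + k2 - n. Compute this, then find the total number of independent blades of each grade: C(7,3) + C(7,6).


Meet grade = grade(A) + grade(B) - n
= 3 + 6 - 7 = 2
C(7,3) = 35
C(7,6) = 7
dim_A + dim_B = 35 + 7 = 42


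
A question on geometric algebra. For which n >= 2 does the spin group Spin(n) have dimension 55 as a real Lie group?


dim Spin(n) = dim so(n) = n(n-1)/2.
Solve n(n-1)/2 = 55, i.e. n^2 - n - 110 = 0.
Discriminant = 1 + 8*55 = 441
n = (1 + sqrt(441))/2 = (1 + 21)/2 = 11


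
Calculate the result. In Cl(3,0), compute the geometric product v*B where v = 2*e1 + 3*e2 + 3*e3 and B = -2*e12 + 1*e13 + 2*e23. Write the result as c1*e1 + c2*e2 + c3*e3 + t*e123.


vB has grade-1 (vector) and grade-3 (trivector) parts: vB = (v _| B) + (v ^ B).
Vector part <vB>_1:
  e1: -v2*b12 - v3*b13 = -(3)*(-2) - (3)*(1) = 3
  e2: v1*b12 - v3*b23 = (2)*(-2) - (3)*(2) = -10
  e3: v1*b13 + v2*b23 = (2)*(1) + (3)*(2) = 8
Trivector part <vB>_3:
  e123: v1*b23 - v2*b13 + v3*b12 = (2)*(2) - (3)*(1) + (3)*(-2) = -5
vB = 3*e1 - 10*e2 + 8*e3 - 5*e123


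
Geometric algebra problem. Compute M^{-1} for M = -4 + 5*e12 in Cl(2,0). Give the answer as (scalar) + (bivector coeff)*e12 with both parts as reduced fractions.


M = -4 + 5*e12, where e12^2 = -1.
Since M commutes with its reverse ~M = a - b*e12, M * ~M = a^2 - b^2*e12^2 = a^2 + b^2.
So M^{-1} = ~M / (a^2 + b^2) = (a - b*e12)/(a^2 + b^2).
a^2 + b^2 = 16 + 25 = 41
Scalar part = -4/41 = -4/41
Bivector coeff = -5/41 = -5/41
M^{-1} = -4/41 - 5/41*e12


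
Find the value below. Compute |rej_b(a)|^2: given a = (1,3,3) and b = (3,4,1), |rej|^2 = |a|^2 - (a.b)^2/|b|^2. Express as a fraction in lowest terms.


|a|^2 = 1^2 + 3^2 + 3^2 = 19
|b|^2 = 3^2 + 4^2 + 1^2 = 26
a . b = 1*3 + 3*4 + 3*1 = 18
(a.b)^2 = 18^2 = 324
|rej|^2 = 19 - 324/26
= (494 - 324)/26
= 170/26
In lowest terms: 85/13


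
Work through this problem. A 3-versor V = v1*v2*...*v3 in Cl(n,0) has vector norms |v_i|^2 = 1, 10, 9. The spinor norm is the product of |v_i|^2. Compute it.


Spinor norm N(V) = |v1|^2 * |v2|^2 * ... * |v3|^2
= 1 * 10 * 9
Running product: 1, 10, 90
N(V) = 90


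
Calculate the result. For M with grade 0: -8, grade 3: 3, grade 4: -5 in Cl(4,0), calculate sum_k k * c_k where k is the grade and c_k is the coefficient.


Grade-weighted sum = sum of grade_k * coefficient_k
0*(-8) = 0
3*3 = 9
4*(-5) = -20
Total = 0 + 9 + (-20) = -11


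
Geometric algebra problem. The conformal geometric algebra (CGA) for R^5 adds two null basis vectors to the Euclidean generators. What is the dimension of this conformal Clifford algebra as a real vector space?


The conformal model of R^5 uses Cl(6,1): the 5 Euclidean generators plus two extra orthogonal generators e+ (e+^2 = +1) and e- (e-^2 = -1), from which the null vectors e0, einf are built.
Number of generators m = 5 + 2 = 7.
dim Cl(p,q) = 2^m = 2^7 = 128


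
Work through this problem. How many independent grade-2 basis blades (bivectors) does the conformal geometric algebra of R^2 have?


The conformal model of R^2 uses Cl(3,1) with m = 2 + 2 = 4 generators.
Number of grade-2 blades = C(m, 2) = C(4, 2)
= 4*3/2 = 6


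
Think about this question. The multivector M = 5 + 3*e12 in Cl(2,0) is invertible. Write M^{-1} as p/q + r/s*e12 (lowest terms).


M = 5 + 3*e12, where e12^2 = -1.
Since M commutes with its reverse ~M = a - b*e12, M * ~M = a^2 - b^2*e12^2 = a^2 + b^2.
So M^{-1} = ~M / (a^2 + b^2) = (a - b*e12)/(a^2 + b^2).
a^2 + b^2 = 25 + 9 = 34
Scalar part = 5/34 = 5/34
Bivector coeff = -3/34 = -3/34
M^{-1} = 5/34 - 3/34*e12


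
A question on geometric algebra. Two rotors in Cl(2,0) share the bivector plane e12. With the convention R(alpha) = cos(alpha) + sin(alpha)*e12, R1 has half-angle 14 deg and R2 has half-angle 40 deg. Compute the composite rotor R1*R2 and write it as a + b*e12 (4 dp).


Same-plane rotors commute and their half-angles add:
R1*R2 = cos(a1 + a2) + sin(a1 + a2)*e12.
a1 + a2 = 14 + 40 = 54 deg
cos(54 deg) = 0.5878
sin(54 deg) = 0.8090
R1*R2 = 0.5878 + 0.8090*e12


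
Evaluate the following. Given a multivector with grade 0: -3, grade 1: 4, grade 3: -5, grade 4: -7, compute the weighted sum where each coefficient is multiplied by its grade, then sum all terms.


Grade-weighted sum = sum of grade_k * coefficient_k
0*(-3) = 0
1*4 = 4
3*(-5) = -15
4*(-7) = -28
Total = 0 + 4 + (-15) + (-28) = -39


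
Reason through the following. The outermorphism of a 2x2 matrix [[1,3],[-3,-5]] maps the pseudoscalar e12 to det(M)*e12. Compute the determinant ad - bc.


The outermorphism of a linear map f sends e1^e2 to f(e1)^f(e2).
f(e1) = 1*e1 - 3*e2
f(e2) = 3*e1 - 5*e2
f(e1) ^ f(e2) = (1*e1 - 3*e2) ^ (3*e1 - 5*e2)
= 1*(-5)*e12 + (-3)*3*e21
= (-5 - (-9))*e12
= 4*e12
Coefficient = 4


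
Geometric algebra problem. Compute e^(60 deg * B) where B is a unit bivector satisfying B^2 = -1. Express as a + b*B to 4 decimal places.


For a unit bivector B with B^2 = -1, the exponential series gives
e^(theta*B) = cos(theta) + sin(theta)*B (the GA analogue of Euler's formula).
theta = 60 degrees = 1.047198 rad
cos(60 deg) = 0.5000
sin(60 deg) = 0.8660
exp(theta*B) = 0.5000 + 0.8660*B


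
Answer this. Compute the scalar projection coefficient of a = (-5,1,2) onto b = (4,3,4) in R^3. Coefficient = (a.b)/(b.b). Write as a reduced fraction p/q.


Projection coefficient = (a . b) / (b . b)
a . b = (-5)*4 + 1*3 + 2*4
= -20 + 3 + 8 = -9
b . b = 4^2 + 3^2 + 4^2
= 16 + 9 + 16 = 41
Coefficient = -9/41
In lowest terms: -9/41


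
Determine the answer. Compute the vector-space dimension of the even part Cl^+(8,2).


Even subalgebra dimension = 2^(n-1)
n = 8 + 2 = 10
2^(10 - 1) = 2^9 = 512
Verification: sum of C(10,k) for even k = 1 + 45 + 210 + 210 + 45 + 1 = 512
Result = 512


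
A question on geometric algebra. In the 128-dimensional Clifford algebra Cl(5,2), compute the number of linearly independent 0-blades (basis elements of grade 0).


Number of grade-k basis blades in Cl(p,q) with n = p + q is C(n, k).
n = 5 + 2 = 7
C(7, 0) = 7! / (0! * 7!)
= 5040 / (1 * 5040)
= 1


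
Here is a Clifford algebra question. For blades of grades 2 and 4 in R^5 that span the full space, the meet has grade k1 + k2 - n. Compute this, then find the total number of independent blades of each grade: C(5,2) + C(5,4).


Meet grade = grade(A) + grade(B) - n
= 2 + 4 - 5 = 1
C(5,2) = 10
C(5,4) = 5
dim_A + dim_B = 10 + 5 = 15


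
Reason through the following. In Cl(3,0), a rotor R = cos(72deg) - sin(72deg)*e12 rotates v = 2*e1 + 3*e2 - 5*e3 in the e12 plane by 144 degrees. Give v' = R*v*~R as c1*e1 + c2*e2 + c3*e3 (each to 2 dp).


Rotor R = cos(72deg) - sin(72deg)*e12
Rotation angle theta = 2 * 72 = 144 degrees in the e12 plane (e1 -> e2).
The component perpendicular to the plane (e3) is invariant: v'_3 = v3 = -5.00
cos(144deg) = -0.8090, sin(144deg) = 0.5878
v'_1 = v1*cos(theta) - v2*sin(theta) = 2*(-0.8090) - 3*0.5878 = -3.38
v'_2 = v1*sin(theta) + v2*cos(theta) = 2*0.5878 + 3*(-0.8090) = -1.25
v' = -3.38*e1 - 1.25*e2 - 5.00*e3


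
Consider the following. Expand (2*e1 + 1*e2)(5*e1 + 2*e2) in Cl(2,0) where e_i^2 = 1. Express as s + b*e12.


Expand: (2*e1 + 1*e2)(5*e1 + 2*e2)
= 2*5*e1e1 + 2*2*e1e2 + 1*5*e2e1 + 1*2*e2e2
Using e1^2 = e2^2 = 1, e2e1 = -e1e2:
Scalar part s = 2*5 + 1*2 = 10 + 2 = 12
Bivector part b = 2*2 - 1*5 = 4 - 5 = -1
uv = 12 - 1*e12


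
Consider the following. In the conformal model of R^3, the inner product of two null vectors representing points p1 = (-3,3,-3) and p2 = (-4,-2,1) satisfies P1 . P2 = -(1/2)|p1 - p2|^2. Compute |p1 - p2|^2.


p1 - p2 = (1, 5, -4)
|p1 - p2|^2 = 1^2 + 5^2 + (-4)^2
= 1 + 25 + 16
= 42


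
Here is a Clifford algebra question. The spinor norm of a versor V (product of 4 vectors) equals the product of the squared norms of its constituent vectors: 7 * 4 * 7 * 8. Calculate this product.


Spinor norm N(V) = |v1|^2 * |v2|^2 * ... * |v4|^2
= 7 * 4 * 7 * 8
Running product: 7, 28, 196, 1568
N(V) = 1568


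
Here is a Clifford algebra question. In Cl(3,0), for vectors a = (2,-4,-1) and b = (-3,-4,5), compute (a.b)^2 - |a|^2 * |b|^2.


a . b = 2*(-3) + (-4)*(-4) + (-1)*5
= -6 + 16 + (-5) = 5
|a|^2 = 2^2 + (-4)^2 + (-1)^2 = 21
|b|^2 = (-3)^2 + (-4)^2 + 5^2 = 50
(a.b)^2 = 5^2 = 25
|a|^2 * |b|^2 = 21 * 50 = 1050
Result = 25 - 1050 = -1025


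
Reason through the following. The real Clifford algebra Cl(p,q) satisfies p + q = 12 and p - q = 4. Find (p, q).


We need p + q = 12 and p - q = 4.
Adding: 2p = 12 + 4 = 16, so p = 8.
Then q = 12 - 8 = 4.
(p, q) = (8, 4)


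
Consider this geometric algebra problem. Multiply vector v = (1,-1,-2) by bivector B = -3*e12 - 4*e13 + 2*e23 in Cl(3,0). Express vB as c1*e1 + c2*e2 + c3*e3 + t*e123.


vB has grade-1 (vector) and grade-3 (trivector) parts: vB = (v _| B) + (v ^ B).
Vector part <vB>_1:
  e1: -v2*b12 - v3*b13 = -(-1)*(-3) - (-2)*(-4) = -11
  e2: v1*b12 - v3*b23 = (1)*(-3) - (-2)*(2) = 1
  e3: v1*b13 + v2*b23 = (1)*(-4) + (-1)*(2) = -6
Trivector part <vB>_3:
  e123: v1*b23 - v2*b13 + v3*b12 = (1)*(2) - (-1)*(-4) + (-2)*(-3) = 4
vB = -11*e1 + 1*e2 - 6*e3 + 4*e123


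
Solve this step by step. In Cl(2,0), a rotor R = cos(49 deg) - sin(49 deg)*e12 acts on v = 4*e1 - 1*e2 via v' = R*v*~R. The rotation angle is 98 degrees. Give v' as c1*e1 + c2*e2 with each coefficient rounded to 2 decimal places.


Rotor R = cos(49deg) - sin(49deg)*e12
Rotation angle theta = 2 * 49 = 98 degrees
v' = R*v*~R rotates v by theta.
cos(98deg) = -0.1392, sin(98deg) = 0.9903
v'_1 = 4*cos(98deg) - (-1)*sin(98deg)
= 4*(-0.1392) - (-1)*0.9903
= 0.43
v'_2 = 4*sin(98deg) + (-1)*cos(98deg)
= 4*0.9903 + (-1)*(-0.1392)
= 4.10
v' = 0.43*e1 + 4.10*e2


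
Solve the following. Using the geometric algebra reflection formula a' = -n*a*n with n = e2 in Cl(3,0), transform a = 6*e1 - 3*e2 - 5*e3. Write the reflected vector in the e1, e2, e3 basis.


Reflection formula: a' = -n*a*n, with n = e2 (unit vector, n^2 = 1).
For reflection through hyperplane perp to e2:
The component along e2 flips sign, others stay.
a = (6, -3, -5)
a' = (6, 3, -5)
a' = 6*e1 + 3*e2 - 5*e3


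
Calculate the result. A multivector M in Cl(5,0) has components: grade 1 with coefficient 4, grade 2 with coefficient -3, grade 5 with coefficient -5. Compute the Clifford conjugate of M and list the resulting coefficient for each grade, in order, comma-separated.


Clifford conjugate sign for grade k: (-1)^(k(k+1)/2)
Grade 1: (-1)^(1*2/2) = (-1)^1 = -1, coeff 4 -> -4
Grade 2: (-1)^(2*3/2) = (-1)^3 = -1, coeff -3 -> 3
Grade 5: (-1)^(5*6/2) = (-1)^15 = -1, coeff -5 -> 5
Conjugated coefficients: -4, 3, 5


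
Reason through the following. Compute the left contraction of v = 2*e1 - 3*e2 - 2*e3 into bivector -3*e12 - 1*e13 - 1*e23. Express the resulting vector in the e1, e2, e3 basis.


Left contraction v _| B = <vB>_1 (grade-1 part of the geometric product vB).
Using e1_|e12 = e2, e2_|e12 = -e1, e1_|e13 = e3, e3_|e13 = -e1, e2_|e23 = e3, e3_|e23 = -e2:
e1 coeff: -v2*b12 - v3*b13 = -(-3)*(-3) - (-2)*(-1) = -11
e2 coeff: v1*b12 - v3*b23 = (2)*(-3) - (-2)*(-1) = -8
e3 coeff: v1*b13 + v2*b23 = (2)*(-1) + (-3)*(-1) = 1
v _| B = -11*e1 - 8*e2 + 1*e3


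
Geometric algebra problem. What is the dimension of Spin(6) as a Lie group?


Spin(n) double-covers SO(n); both have Lie algebra so(n) of dimension n(n-1)/2.
n = 6
n(n-1) = 6 * 5 = 30
dim Spin(6) = 30/2 = 15


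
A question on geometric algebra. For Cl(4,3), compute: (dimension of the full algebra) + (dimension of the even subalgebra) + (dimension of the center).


n = 4 + 3 = 7
Total dim = 2^7 = 128
Even subalgebra dim = 2^6 = 64
n is odd, so center dim = 2
Sum = 128 + 64 + 2 = 194


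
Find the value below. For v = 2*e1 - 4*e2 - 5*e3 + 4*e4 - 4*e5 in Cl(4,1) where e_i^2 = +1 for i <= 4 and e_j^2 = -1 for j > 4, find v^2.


v^2 = sum of c_i^2 * e_i^2
Positive signature terms (e_i^2 = +1): 2^2 + (-4)^2 + (-5)^2 + 4^2 = 61
Negative signature terms (e_j^2 = -1): (-4)^2 = 16
v^2 = 61 - 16 = 45


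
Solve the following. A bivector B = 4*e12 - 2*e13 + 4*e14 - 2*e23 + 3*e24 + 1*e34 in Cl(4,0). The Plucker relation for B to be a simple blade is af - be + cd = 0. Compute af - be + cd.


Plucker relation: af - be + cd
a*f = 4*1 = 4
b*e = (-2)*3 = -6
c*d = 4*(-2) = -8
af - be + cd = 4 - (-6) + (-8)
= 2


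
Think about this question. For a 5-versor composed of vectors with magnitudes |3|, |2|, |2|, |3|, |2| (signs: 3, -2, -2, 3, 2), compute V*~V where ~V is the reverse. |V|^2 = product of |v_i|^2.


Each vector v_i has |v_i|^2 = s_i^2
Squared scales: 3^2 = 9, (-2)^2 = 4, (-2)^2 = 4, 3^2 = 9, 2^2 = 4
|V|^2 = 9 * 4 * 4 * 9 * 4
= 5184


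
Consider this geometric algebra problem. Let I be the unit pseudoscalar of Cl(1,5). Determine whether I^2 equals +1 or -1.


The pseudoscalar I = e1...e_n (product of all n generators) of Cl(p,q) satisfies I^2 = (-1)^(q + n(n-1)/2).
p = 1, q = 5, n = p + q = 6
n(n-1)/2 = 6 * 5 / 2 = 15
Exponent = q + n(n-1)/2 = 5 + 15 = 20
I^2 = (-1)^20 = +1


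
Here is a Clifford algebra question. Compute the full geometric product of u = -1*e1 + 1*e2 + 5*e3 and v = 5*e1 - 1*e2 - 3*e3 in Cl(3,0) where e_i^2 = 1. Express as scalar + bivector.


In Cl(3,0): e_i^2 = 1, e_ie_j = -e_je_i for i != j.
Scalar part = u . v = (-1)*5 + 1*(-1) + 5*(-3)
= -5 + (-1) + (-15) = -21
e12 coeff = (-1)*(-1) - 1*5 = 1 - 5 = -4
e13 coeff = (-1)*(-3) - 5*5 = 3 - 25 = -22
e23 coeff = 1*(-3) - 5*(-1) = -3 - (-5) = 2
uv = -21 - 4*e12 - 22*e13 + 2*e23


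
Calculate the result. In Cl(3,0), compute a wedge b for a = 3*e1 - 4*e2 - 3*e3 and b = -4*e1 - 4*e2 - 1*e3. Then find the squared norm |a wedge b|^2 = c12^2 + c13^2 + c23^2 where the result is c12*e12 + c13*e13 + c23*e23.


a wedge b = (a1*b2 - a2*b1)*e12 + (a1*b3 - a3*b1)*e13 + (a2*b3 - a3*b2)*e23
e12 coeff: 3*(-4) - (-4)*(-4) = -12 - 16 = -28
e13 coeff: 3*(-1) - (-3)*(-4) = -3 - 12 = -15
e23 coeff: (-4)*(-1) - (-3)*(-4) = 4 - 12 = -8
|a wedge b|^2 = (-28)^2 + (-15)^2 + (-8)^2
= 784 + 225 + 64
= 1073


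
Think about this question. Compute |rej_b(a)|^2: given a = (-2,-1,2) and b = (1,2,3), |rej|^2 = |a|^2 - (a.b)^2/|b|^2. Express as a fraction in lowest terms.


|a|^2 = (-2)^2 + (-1)^2 + 2^2 = 9
|b|^2 = 1^2 + 2^2 + 3^2 = 14
a . b = (-2)*1 + (-1)*2 + 2*3 = 2
(a.b)^2 = 2^2 = 4
|rej|^2 = 9 - 4/14
= (126 - 4)/14
= 122/14
In lowest terms: 61/7


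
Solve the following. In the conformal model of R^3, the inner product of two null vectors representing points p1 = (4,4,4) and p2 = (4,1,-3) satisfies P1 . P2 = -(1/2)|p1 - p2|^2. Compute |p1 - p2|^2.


p1 - p2 = (0, 3, 7)
|p1 - p2|^2 = 0^2 + 3^2 + 7^2
= 0 + 9 + 49
= 58


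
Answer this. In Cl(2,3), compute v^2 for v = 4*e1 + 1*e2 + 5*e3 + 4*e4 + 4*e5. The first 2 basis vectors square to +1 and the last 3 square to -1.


v^2 = sum of c_i^2 * e_i^2
Positive signature terms (e_i^2 = +1): 4^2 + 1^2 = 17
Negative signature terms (e_j^2 = -1): 5^2 + 4^2 + 4^2 = 57
v^2 = 17 - 57 = -40


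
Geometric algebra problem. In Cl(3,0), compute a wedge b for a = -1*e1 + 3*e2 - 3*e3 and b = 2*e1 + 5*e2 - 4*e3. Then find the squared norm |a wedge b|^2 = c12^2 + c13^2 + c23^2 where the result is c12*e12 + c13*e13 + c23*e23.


a wedge b = (a1*b2 - a2*b1)*e12 + (a1*b3 - a3*b1)*e13 + (a2*b3 - a3*b2)*e23
e12 coeff: (-1)*5 - 3*2 = -5 - 6 = -11
e13 coeff: (-1)*(-4) - (-3)*2 = 4 - (-6) = 10
e23 coeff: 3*(-4) - (-3)*5 = -12 - (-15) = 3
|a wedge b|^2 = (-11)^2 + 10^2 + 3^2
= 121 + 100 + 9
= 230


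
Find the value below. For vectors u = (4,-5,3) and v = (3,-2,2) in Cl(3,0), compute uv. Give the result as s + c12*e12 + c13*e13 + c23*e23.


In Cl(3,0): e_i^2 = 1, e_ie_j = -e_je_i for i != j.
Scalar part = u . v = 4*3 + (-5)*(-2) + 3*2
= 12 + 10 + 6 = 28
e12 coeff = 4*(-2) - (-5)*3 = -8 - (-15) = 7
e13 coeff = 4*2 - 3*3 = 8 - 9 = -1
e23 coeff = (-5)*2 - 3*(-2) = -10 - (-6) = -4
uv = 28 + 7*e12 - 1*e13 - 4*e23


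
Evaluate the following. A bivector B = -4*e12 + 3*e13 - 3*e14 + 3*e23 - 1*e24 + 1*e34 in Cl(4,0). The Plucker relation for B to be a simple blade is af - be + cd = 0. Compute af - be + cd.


Plucker relation: af - be + cd
a*f = (-4)*1 = -4
b*e = 3*(-1) = -3
c*d = (-3)*3 = -9
af - be + cd = -4 - (-3) + (-9)
= -10


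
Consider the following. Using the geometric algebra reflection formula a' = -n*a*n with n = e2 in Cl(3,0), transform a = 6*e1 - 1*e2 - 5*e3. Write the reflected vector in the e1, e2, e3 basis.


Reflection formula: a' = -n*a*n, with n = e2 (unit vector, n^2 = 1).
For reflection through hyperplane perp to e2:
The component along e2 flips sign, others stay.
a = (6, -1, -5)
a' = (6, 1, -5)
a' = 6*e1 + 1*e2 - 5*e3


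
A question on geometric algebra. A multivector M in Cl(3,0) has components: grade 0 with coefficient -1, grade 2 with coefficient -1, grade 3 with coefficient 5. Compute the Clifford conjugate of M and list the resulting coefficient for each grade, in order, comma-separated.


Clifford conjugate sign for grade k: (-1)^(k(k+1)/2)
Grade 0: (-1)^(0*1/2) = (-1)^0 = 1, coeff -1 -> -1
Grade 2: (-1)^(2*3/2) = (-1)^3 = -1, coeff -1 -> 1
Grade 3: (-1)^(3*4/2) = (-1)^6 = 1, coeff 5 -> 5
Conjugated coefficients: -1, 1, 5


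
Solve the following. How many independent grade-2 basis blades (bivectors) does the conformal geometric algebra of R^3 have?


The conformal model of R^3 uses Cl(4,1) with m = 3 + 2 = 5 generators.
Number of grade-2 blades = C(m, 2) = C(5, 2)
= 5*4/2 = 10


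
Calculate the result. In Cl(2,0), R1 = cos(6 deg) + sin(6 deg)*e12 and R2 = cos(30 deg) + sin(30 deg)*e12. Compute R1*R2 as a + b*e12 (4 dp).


Same-plane rotors commute and their half-angles add:
R1*R2 = cos(a1 + a2) + sin(a1 + a2)*e12.
a1 + a2 = 6 + 30 = 36 deg
cos(36 deg) = 0.8090
sin(36 deg) = 0.5878
R1*R2 = 0.8090 + 0.5878*e12


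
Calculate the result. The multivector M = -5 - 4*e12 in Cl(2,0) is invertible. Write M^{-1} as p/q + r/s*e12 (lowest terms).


M = -5 - 4*e12, where e12^2 = -1.
Since M commutes with its reverse ~M = a - b*e12, M * ~M = a^2 - b^2*e12^2 = a^2 + b^2.
So M^{-1} = ~M / (a^2 + b^2) = (a - b*e12)/(a^2 + b^2).
a^2 + b^2 = 25 + 16 = 41
Scalar part = -5/41 = -5/41
Bivector coeff = 4/41 = 4/41
M^{-1} = -5/41 + 4/41*e12


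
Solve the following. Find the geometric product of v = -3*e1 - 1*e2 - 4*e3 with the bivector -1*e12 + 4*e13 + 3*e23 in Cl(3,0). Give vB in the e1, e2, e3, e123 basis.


vB has grade-1 (vector) and grade-3 (trivector) parts: vB = (v _| B) + (v ^ B).
Vector part <vB>_1:
  e1: -v2*b12 - v3*b13 = -(-1)*(-1) - (-4)*(4) = 15
  e2: v1*b12 - v3*b23 = (-3)*(-1) - (-4)*(3) = 15
  e3: v1*b13 + v2*b23 = (-3)*(4) + (-1)*(3) = -15
Trivector part <vB>_3:
  e123: v1*b23 - v2*b13 + v3*b12 = (-3)*(3) - (-1)*(4) + (-4)*(-1) = -1
vB = 15*e1 + 15*e2 - 15*e3 - 1*e123


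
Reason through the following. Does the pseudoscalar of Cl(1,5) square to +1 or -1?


The pseudoscalar I = e1...e_n (product of all n generators) of Cl(p,q) satisfies I^2 = (-1)^(q + n(n-1)/2).
p = 1, q = 5, n = p + q = 6
n(n-1)/2 = 6 * 5 / 2 = 15
Exponent = q + n(n-1)/2 = 5 + 15 = 20
I^2 = (-1)^20 = +1


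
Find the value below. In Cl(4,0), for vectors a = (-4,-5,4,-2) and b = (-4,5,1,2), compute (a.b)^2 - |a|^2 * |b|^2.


a . b = (-4)*(-4) + (-5)*5 + 4*1 + (-2)*2
= 16 + (-25) + 4 + (-4) = -9
|a|^2 = (-4)^2 + (-5)^2 + 4^2 + (-2)^2 = 61
|b|^2 = (-4)^2 + 5^2 + 1^2 + 2^2 = 46
(a.b)^2 = (-9)^2 = 81
|a|^2 * |b|^2 = 61 * 46 = 2806
Result = 81 - 2806 = -2725


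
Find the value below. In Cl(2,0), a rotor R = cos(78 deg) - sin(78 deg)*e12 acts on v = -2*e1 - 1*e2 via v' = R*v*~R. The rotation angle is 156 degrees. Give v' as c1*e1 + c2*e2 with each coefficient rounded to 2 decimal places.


Rotor R = cos(78deg) - sin(78deg)*e12
Rotation angle theta = 2 * 78 = 156 degrees
v' = R*v*~R rotates v by theta.
cos(156deg) = -0.9135, sin(156deg) = 0.4067
v'_1 = -2*cos(156deg) - (-1)*sin(156deg)
= -2*(-0.9135) - (-1)*0.4067
= 2.23
v'_2 = -2*sin(156deg) + (-1)*cos(156deg)
= -2*0.4067 + (-1)*(-0.9135)
= 0.10
v' = 2.23*e1 + 0.10*e2


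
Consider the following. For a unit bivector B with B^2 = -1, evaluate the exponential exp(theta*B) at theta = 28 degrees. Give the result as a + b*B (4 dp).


For a unit bivector B with B^2 = -1, the exponential series gives
e^(theta*B) = cos(theta) + sin(theta)*B (the GA analogue of Euler's formula).
theta = 28 degrees = 0.488692 rad
cos(28 deg) = 0.8829
sin(28 deg) = 0.4695
exp(theta*B) = 0.8829 + 0.4695*B


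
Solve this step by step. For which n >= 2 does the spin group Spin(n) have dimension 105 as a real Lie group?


dim Spin(n) = dim so(n) = n(n-1)/2.
Solve n(n-1)/2 = 105, i.e. n^2 - n - 210 = 0.
Discriminant = 1 + 8*105 = 841
n = (1 + sqrt(841))/2 = (1 + 29)/2 = 15


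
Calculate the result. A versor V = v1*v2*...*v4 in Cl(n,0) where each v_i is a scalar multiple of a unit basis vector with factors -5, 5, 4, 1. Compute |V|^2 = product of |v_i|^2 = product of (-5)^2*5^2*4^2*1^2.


Each vector v_i has |v_i|^2 = s_i^2
Squared scales: (-5)^2 = 25, 5^2 = 25, 4^2 = 16, 1^2 = 1
|V|^2 = 25 * 25 * 16 * 1
= 10000


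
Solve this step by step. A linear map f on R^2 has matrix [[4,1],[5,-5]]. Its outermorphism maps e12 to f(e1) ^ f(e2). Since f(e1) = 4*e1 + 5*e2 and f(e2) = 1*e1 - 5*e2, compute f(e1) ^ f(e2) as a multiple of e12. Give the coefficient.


The outermorphism of a linear map f sends e1^e2 to f(e1)^f(e2).
f(e1) = 4*e1 + 5*e2
f(e2) = 1*e1 - 5*e2
f(e1) ^ f(e2) = (4*e1 + 5*e2) ^ (1*e1 - 5*e2)
= 4*(-5)*e12 + 5*1*e21
= (-20 - 5)*e12
= -25*e12
Coefficient = -25


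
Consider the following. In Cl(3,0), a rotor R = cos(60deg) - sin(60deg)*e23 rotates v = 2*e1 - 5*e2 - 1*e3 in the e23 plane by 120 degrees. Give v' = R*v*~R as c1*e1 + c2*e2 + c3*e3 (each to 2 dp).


Rotor R = cos(60deg) - sin(60deg)*e23
Rotation angle theta = 2 * 60 = 120 degrees in the e23 plane (e2 -> e3).
The component perpendicular to the plane (e1) is invariant: v'_1 = v1 = 2.00
cos(120deg) = -0.5000, sin(120deg) = 0.8660
v'_2 = v2*cos(theta) - v3*sin(theta) = -5*(-0.5000) - (-1)*0.8660 = 3.37
v'_3 = v2*sin(theta) + v3*cos(theta) = -5*0.8660 + (-1)*(-0.5000) = -3.83
v' = 2.00*e1 + 3.37*e2 - 3.83*e3


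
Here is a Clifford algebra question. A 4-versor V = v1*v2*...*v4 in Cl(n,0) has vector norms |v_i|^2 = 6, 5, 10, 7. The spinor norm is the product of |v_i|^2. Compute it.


Spinor norm N(V) = |v1|^2 * |v2|^2 * ... * |v4|^2
= 6 * 5 * 10 * 7
Running product: 6, 30, 300, 2100
N(V) = 2100


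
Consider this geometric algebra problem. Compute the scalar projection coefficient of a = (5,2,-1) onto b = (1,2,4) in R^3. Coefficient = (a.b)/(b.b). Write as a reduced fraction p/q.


Projection coefficient = (a . b) / (b . b)
a . b = 5*1 + 2*2 + (-1)*4
= 5 + 4 + (-4) = 5
b . b = 1^2 + 2^2 + 4^2
= 1 + 4 + 16 = 21
Coefficient = 5/21
In lowest terms: 5/21


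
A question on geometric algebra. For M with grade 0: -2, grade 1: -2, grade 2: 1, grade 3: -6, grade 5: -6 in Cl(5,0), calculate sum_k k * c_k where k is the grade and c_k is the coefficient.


Grade-weighted sum = sum of grade_k * coefficient_k
0*(-2) = 0
1*(-2) = -2
2*1 = 2
3*(-6) = -18
5*(-6) = -30
Total = 0 + (-2) + 2 + (-18) + (-30) = -48


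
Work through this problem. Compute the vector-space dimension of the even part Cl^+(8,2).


Even subalgebra dimension = 2^(n-1)
n = 8 + 2 = 10
2^(10 - 1) = 2^9 = 512
Verification: sum of C(10,k) for even k = 1 + 45 + 210 + 210 + 45 + 1 = 512
Result = 512


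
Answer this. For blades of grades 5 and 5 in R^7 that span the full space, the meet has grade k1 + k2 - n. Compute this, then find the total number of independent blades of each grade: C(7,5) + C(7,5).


Meet grade = grade(A) + grade(B) - n
= 5 + 5 - 7 = 3
C(7,5) = 21
C(7,5) = 21
dim_A + dim_B = 21 + 21 = 42


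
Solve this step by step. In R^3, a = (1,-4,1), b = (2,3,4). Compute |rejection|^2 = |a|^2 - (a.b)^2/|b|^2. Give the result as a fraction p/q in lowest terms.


|a|^2 = 1^2 + (-4)^2 + 1^2 = 18
|b|^2 = 2^2 + 3^2 + 4^2 = 29
a . b = 1*2 + (-4)*3 + 1*4 = -6
(a.b)^2 = (-6)^2 = 36
|rej|^2 = 18 - 36/29
= (522 - 36)/29
= 486/29
In lowest terms: 486/29


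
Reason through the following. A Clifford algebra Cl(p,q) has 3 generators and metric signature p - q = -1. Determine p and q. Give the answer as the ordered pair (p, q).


We need p + q = 3 and p - q = -1.
Adding: 2p = 3 + (-1) = 2, so p = 1.
Then q = 3 - 1 = 2.
(p, q) = (1, 2)


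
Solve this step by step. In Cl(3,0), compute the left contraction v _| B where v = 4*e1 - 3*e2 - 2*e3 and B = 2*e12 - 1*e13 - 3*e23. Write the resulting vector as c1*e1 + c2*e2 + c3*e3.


Left contraction v _| B = <vB>_1 (grade-1 part of the geometric product vB).
Using e1_|e12 = e2, e2_|e12 = -e1, e1_|e13 = e3, e3_|e13 = -e1, e2_|e23 = e3, e3_|e23 = -e2:
e1 coeff: -v2*b12 - v3*b13 = -(-3)*(2) - (-2)*(-1) = 4
e2 coeff: v1*b12 - v3*b23 = (4)*(2) - (-2)*(-3) = 2
e3 coeff: v1*b13 + v2*b23 = (4)*(-1) + (-3)*(-3) = 5
v _| B = 4*e1 + 2*e2 + 5*e3


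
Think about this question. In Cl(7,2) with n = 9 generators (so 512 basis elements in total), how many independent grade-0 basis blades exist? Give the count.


Number of grade-k basis blades in Cl(p,q) with n = p + q is C(n, k).
n = 7 + 2 = 9
C(9, 0) = 9! / (0! * 9!)
= 362880 / (1 * 362880)
= 1


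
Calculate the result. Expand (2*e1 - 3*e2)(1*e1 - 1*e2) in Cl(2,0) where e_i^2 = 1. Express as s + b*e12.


Expand: (2*e1 - 3*e2)(1*e1 - 1*e2)
= 2*1*e1e1 + 2*(-1)*e1e2 + (-3)*1*e2e1 + (-3)*(-1)*e2e2
Using e1^2 = e2^2 = 1, e2e1 = -e1e2:
Scalar part s = 2*1 + (-3)*(-1) = 2 + 3 = 5
Bivector part b = 2*(-1) - (-3)*1 = -2 - (-3) = 1
uv = 5 + 1*e12


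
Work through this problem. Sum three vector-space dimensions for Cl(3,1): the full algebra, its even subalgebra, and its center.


n = 3 + 1 = 4
Total dim = 2^4 = 16
Even subalgebra dim = 2^3 = 8
n is even, so center dim = 1
Sum = 16 + 8 + 1 = 25
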